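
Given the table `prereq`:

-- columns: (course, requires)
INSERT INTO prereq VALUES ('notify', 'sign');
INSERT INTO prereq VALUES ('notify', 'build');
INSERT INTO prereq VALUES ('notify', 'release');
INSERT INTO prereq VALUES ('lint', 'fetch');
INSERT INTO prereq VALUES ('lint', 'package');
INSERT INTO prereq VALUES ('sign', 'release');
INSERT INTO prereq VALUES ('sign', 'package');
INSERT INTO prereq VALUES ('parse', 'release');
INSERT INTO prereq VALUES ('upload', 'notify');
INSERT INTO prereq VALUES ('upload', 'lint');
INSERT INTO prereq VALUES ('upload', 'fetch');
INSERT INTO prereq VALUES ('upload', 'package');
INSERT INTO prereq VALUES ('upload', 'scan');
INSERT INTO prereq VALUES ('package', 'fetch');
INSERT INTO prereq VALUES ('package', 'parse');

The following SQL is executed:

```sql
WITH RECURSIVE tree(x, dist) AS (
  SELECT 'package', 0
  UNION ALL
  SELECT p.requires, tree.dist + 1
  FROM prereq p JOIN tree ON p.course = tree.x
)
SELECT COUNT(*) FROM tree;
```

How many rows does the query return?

Base: (package, dist=0).
Iteration 1: edges from {package} -> (fetch, dist=1), (parse, dist=1).
Iteration 2: edges from {fetch,parse} -> (release, dist=2).
Iteration 3: no outgoing edges from {release}; recursion stops.
Total rows emitted: 4.

4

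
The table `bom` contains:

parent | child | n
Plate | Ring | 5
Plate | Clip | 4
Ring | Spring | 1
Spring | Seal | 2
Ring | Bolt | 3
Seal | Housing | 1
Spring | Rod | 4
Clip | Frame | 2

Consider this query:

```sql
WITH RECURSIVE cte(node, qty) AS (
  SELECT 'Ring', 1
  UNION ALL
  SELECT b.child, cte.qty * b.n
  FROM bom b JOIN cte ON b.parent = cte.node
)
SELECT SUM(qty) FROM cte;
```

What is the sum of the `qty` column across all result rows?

Base: (Ring, qty=1).
Iteration 1: components of {Ring} -> Bolt = 1*3 = 3, Spring = 1*1 = 1.
Iteration 2: components of {Bolt,Spring} -> Rod = 1*4 = 4, Seal = 1*2 = 2.
Iteration 3: components of {Rod,Seal} -> Housing = 2*1 = 2.
Iteration 4: no further components; recursion stops.
SUM(qty) = 1 + 1 + 3 + 2 + 4 + 2 = 13.

13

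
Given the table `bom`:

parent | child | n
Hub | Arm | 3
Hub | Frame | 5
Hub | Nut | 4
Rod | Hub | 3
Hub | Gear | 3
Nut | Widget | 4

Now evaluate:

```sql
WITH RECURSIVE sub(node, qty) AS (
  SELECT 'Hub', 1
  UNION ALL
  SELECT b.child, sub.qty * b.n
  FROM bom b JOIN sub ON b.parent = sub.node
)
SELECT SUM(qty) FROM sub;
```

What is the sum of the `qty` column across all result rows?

32

Base: (Hub, qty=1).
Iteration 1: components of {Hub} -> Arm = 1*3 = 3, Frame = 1*5 = 5, Gear = 1*3 = 3, Nut = 1*4 = 4.
Iteration 2: components of {Arm,Frame,Gear,Nut} -> Widget = 4*4 = 16.
Iteration 3: no further components; recursion stops.
SUM(qty) = 1 + 3 + 4 + 3 + 5 + 16 = 32.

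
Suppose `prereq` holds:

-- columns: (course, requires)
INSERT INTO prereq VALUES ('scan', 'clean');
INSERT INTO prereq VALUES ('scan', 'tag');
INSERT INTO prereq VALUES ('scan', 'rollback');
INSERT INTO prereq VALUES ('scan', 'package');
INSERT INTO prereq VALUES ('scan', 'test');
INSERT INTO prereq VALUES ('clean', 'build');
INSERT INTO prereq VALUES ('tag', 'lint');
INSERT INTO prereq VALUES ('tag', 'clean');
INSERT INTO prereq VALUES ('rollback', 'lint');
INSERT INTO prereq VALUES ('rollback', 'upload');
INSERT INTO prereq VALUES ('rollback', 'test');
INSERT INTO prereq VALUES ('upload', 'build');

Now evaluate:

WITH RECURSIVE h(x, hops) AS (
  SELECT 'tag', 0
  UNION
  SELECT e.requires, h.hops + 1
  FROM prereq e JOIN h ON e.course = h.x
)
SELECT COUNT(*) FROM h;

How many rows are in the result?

4

Base: (tag, hops=0).
Iteration 1: edges from {tag} -> (clean, hops=1), (lint, hops=1).
Iteration 2: edges from {clean,lint} -> (build, hops=2).
Iteration 3: no outgoing edges from {build}; recursion stops.
Total rows emitted: 4.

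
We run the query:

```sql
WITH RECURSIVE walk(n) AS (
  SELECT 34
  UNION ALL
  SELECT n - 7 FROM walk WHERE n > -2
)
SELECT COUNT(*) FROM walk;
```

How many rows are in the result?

7

Base: n=34.
Iteration 1: 34 > -2 holds -> n = 34 - 7 = 27.
Iteration 2: 27 > -2 holds -> n = 27 - 7 = 20.
Iteration 3: 20 > -2 holds -> n = 20 - 7 = 13.
Iteration 4: 13 > -2 holds -> n = 13 - 7 = 6.
Iteration 5: 6 > -2 holds -> n = 6 - 7 = -1.
Iteration 6: -1 > -2 holds -> n = -1 - 7 = -8.
Iteration 7: -8 > -2 fails; recursion stops.
Total rows emitted: 7.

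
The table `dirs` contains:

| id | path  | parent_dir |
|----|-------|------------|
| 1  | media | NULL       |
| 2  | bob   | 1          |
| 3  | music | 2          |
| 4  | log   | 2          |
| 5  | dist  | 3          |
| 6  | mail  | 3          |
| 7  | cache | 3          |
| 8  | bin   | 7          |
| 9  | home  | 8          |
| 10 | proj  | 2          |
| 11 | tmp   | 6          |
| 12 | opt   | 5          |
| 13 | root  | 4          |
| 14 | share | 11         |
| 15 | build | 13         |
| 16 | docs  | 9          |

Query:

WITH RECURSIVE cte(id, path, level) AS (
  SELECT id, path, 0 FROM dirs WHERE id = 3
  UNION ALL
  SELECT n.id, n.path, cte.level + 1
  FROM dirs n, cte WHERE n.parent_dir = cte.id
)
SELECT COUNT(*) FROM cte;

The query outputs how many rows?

Base: id=3 (music) at level 0.
Iteration 1: rows with parent_dir in {3} -> dist (id 5, level 1), mail (id 6, level 1), cache (id 7, level 1).
Iteration 2: rows with parent_dir in {5,6,7} -> bin (id 8, level 2), tmp (id 11, level 2), opt (id 12, level 2).
Iteration 3: rows with parent_dir in {8,11,12} -> home (id 9, level 3), share (id 14, level 3).
Iteration 4: rows with parent_dir in {9,14} -> docs (id 16, level 4).
Iteration 5: no rows with parent_dir in {16}; recursion stops.
Total rows emitted: 10.

10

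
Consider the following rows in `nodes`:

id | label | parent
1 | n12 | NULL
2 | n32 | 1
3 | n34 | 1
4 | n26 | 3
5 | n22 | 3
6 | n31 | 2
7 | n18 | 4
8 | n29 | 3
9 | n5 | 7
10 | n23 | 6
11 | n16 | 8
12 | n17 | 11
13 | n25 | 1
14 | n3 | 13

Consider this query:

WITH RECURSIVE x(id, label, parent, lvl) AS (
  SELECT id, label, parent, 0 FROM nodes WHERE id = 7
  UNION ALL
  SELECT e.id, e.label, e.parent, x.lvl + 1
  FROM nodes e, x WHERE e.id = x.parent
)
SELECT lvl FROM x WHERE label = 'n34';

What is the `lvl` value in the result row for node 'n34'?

2

Base: id=7 (n18), parent=4, lvl 0.
Iteration 1: join on id=4 -> n26 (id 4, parent=3, lvl 1).
Iteration 2: join on id=3 -> n34 (id 3, parent=1, lvl 2).
Iteration 3: join on id=1 -> n12 (id 1, parent=NULL, lvl 3).
Iteration 4: parent is NULL; no match; recursion stops.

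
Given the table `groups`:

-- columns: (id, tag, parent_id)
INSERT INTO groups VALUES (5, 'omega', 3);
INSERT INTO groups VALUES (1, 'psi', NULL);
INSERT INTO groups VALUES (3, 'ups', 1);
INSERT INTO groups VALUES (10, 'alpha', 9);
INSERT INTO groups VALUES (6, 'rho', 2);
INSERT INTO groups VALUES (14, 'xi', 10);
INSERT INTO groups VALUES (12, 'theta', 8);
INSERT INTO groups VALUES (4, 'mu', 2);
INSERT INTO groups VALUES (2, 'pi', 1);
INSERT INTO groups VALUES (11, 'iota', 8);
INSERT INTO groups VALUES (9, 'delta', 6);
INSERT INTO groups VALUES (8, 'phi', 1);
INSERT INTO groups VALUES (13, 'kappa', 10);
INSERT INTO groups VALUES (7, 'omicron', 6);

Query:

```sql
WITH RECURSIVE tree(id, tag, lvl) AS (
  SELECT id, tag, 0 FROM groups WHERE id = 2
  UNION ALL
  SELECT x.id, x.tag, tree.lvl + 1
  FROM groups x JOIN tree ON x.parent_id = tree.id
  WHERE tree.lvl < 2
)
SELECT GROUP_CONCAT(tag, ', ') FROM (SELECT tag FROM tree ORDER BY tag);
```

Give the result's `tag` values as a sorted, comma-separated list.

delta, mu, omicron, pi, rho

Base: id=2 (pi) at lvl 0.
Iteration 1: rows with parent_id in {2} -> mu (id 4, lvl 1), rho (id 6, lvl 1).
Iteration 2: rows with parent_id in {4,6} -> omicron (id 7, lvl 2), delta (id 9, lvl 2).
Iteration 3: lvl < 2 fails for all current rows; recursion stops.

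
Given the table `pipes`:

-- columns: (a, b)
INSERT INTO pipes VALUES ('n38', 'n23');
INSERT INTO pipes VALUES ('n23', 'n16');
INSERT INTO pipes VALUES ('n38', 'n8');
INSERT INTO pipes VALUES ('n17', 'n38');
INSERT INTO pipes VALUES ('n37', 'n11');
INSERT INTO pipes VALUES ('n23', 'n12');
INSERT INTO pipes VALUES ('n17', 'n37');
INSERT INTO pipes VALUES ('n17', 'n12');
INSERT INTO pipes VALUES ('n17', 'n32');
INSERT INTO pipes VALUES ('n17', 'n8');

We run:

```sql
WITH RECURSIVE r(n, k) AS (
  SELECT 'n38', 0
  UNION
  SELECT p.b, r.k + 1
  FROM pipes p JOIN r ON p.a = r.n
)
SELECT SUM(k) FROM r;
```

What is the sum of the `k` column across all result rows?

6

Base: (n38, k=0).
Iteration 1: edges from {n38} -> (n23, k=1), (n8, k=1).
Iteration 2: edges from {n23,n8} -> (n12, k=2), (n16, k=2).
Iteration 3: no outgoing edges from {n12,n16}; recursion stops.
SUM(k) = 0 + 1 + 1 + 2 + 2 = 6.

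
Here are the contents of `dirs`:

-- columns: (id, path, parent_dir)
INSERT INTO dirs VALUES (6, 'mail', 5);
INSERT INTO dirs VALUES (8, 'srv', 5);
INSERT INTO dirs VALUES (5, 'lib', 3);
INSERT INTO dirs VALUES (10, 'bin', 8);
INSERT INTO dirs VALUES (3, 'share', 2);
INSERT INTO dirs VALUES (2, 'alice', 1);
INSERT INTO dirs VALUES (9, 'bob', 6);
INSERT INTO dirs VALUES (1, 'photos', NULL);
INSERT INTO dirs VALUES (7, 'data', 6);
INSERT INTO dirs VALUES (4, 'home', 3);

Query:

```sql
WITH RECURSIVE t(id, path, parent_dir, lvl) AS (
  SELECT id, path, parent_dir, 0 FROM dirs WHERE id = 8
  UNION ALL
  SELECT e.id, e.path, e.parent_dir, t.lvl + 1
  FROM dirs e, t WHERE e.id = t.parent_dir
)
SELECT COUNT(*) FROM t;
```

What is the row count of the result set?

Base: id=8 (srv), parent_dir=5, lvl 0.
Iteration 1: join on id=5 -> lib (id 5, parent_dir=3, lvl 1).
Iteration 2: join on id=3 -> share (id 3, parent_dir=2, lvl 2).
Iteration 3: join on id=2 -> alice (id 2, parent_dir=1, lvl 3).
Iteration 4: join on id=1 -> photos (id 1, parent_dir=NULL, lvl 4).
Iteration 5: parent_dir is NULL; no match; recursion stops.
Total rows emitted: 5.

5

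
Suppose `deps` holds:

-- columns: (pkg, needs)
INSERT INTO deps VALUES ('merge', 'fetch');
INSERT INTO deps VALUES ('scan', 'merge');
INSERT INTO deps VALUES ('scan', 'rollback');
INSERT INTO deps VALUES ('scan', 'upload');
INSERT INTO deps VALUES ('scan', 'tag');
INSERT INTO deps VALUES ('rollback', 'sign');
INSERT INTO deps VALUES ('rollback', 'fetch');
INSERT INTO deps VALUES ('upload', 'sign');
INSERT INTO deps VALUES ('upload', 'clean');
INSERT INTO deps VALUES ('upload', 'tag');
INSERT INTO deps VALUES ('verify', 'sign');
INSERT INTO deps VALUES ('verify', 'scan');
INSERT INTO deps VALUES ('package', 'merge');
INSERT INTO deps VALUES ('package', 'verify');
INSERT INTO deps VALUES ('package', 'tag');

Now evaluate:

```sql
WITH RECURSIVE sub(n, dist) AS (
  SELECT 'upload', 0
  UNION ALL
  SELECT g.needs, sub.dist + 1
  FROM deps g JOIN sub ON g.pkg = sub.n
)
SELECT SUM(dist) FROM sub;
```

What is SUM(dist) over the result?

3

Base: (upload, dist=0).
Iteration 1: edges from {upload} -> (clean, dist=1), (sign, dist=1), (tag, dist=1).
Iteration 2: no outgoing edges from {clean,sign,tag}; recursion stops.
SUM(dist) = 0 + 1 + 1 + 1 = 3.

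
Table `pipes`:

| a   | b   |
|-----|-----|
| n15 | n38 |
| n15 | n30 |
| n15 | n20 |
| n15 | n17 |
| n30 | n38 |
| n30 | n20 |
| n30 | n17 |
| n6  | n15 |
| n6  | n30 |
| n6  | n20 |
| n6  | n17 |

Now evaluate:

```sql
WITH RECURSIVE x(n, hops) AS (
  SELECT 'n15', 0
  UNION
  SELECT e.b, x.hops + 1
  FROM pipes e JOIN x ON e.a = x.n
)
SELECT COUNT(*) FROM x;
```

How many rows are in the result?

Base: (n15, hops=0).
Iteration 1: edges from {n15} -> (n17, hops=1), (n20, hops=1), (n30, hops=1), (n38, hops=1).
Iteration 2: edges from {n17,n20,n30,n38} -> (n17, hops=2), (n20, hops=2), (n38, hops=2).
Iteration 3: no outgoing edges from {n17,n20,n38}; recursion stops.
Total rows emitted: 8.

8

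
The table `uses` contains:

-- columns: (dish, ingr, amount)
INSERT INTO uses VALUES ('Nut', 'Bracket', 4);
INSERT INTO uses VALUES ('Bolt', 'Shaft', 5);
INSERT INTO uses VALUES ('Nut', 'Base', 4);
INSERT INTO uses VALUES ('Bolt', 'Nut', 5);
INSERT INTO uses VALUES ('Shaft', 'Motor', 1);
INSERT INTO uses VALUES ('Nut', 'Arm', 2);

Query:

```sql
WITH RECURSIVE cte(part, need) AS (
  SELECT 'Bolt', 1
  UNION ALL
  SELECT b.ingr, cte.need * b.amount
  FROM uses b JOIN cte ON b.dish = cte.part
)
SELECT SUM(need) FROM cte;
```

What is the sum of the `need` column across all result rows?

66

Base: (Bolt, need=1).
Iteration 1: components of {Bolt} -> Nut = 1*5 = 5, Shaft = 1*5 = 5.
Iteration 2: components of {Nut,Shaft} -> Arm = 5*2 = 10, Base = 5*4 = 20, Bracket = 5*4 = 20, Motor = 5*1 = 5.
Iteration 3: no further components; recursion stops.
SUM(need) = 1 + 5 + 5 + 5 + 10 + 20 + 20 = 66.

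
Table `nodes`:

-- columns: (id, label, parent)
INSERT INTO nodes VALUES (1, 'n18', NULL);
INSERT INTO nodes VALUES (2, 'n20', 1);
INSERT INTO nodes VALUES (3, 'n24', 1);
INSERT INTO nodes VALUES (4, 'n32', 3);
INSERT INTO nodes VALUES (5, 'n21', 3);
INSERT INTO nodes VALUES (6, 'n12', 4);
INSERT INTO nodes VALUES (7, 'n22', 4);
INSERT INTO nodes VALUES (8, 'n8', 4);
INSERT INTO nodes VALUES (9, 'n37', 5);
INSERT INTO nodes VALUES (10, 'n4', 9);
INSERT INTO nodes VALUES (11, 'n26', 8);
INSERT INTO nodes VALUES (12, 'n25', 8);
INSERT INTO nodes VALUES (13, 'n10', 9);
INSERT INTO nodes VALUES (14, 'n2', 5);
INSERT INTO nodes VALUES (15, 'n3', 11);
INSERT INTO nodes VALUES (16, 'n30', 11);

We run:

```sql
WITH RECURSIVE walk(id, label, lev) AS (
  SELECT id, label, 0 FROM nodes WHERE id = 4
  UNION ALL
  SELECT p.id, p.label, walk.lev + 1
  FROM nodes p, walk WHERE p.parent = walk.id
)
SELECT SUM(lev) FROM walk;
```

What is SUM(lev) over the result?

Base: id=4 (n32) at lev 0.
Iteration 1: rows with parent in {4} -> n12 (id 6, lev 1), n22 (id 7, lev 1), n8 (id 8, lev 1).
Iteration 2: rows with parent in {6,7,8} -> n26 (id 11, lev 2), n25 (id 12, lev 2).
Iteration 3: rows with parent in {11,12} -> n3 (id 15, lev 3), n30 (id 16, lev 3).
Iteration 4: no rows with parent in {15,16}; recursion stops.
SUM(lev) = 0 + 1 + 1 + 1 + 2 + 2 + 3 + 3 = 13.

13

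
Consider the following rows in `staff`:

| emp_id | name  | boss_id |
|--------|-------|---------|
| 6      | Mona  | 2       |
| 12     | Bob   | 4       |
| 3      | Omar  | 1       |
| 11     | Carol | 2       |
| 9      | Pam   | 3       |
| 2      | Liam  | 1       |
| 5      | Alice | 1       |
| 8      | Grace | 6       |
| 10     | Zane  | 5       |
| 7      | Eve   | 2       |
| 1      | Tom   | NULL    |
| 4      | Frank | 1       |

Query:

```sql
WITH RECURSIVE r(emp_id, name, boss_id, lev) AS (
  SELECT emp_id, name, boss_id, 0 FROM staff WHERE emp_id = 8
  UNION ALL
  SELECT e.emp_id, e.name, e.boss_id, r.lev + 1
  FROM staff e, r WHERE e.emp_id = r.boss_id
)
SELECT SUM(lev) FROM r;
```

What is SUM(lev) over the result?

Base: emp_id=8 (Grace), boss_id=6, lev 0.
Iteration 1: join on emp_id=6 -> Mona (id 6, boss_id=2, lev 1).
Iteration 2: join on emp_id=2 -> Liam (id 2, boss_id=1, lev 2).
Iteration 3: join on emp_id=1 -> Tom (id 1, boss_id=NULL, lev 3).
Iteration 4: boss_id is NULL; no match; recursion stops.
SUM(lev) = 0 + 1 + 2 + 3 = 6.

6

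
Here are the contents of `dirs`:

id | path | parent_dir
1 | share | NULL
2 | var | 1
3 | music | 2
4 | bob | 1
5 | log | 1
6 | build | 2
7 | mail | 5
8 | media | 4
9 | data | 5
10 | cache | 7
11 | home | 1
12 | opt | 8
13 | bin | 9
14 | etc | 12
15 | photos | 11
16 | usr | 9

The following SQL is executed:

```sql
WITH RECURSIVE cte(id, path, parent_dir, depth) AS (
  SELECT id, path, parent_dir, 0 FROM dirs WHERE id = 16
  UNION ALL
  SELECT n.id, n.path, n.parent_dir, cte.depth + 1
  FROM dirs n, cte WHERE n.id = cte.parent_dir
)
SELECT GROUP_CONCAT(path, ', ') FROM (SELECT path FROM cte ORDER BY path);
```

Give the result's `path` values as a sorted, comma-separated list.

data, log, share, usr

Base: id=16 (usr), parent_dir=9, depth 0.
Iteration 1: join on id=9 -> data (id 9, parent_dir=5, depth 1).
Iteration 2: join on id=5 -> log (id 5, parent_dir=1, depth 2).
Iteration 3: join on id=1 -> share (id 1, parent_dir=NULL, depth 3).
Iteration 4: parent_dir is NULL; no match; recursion stops.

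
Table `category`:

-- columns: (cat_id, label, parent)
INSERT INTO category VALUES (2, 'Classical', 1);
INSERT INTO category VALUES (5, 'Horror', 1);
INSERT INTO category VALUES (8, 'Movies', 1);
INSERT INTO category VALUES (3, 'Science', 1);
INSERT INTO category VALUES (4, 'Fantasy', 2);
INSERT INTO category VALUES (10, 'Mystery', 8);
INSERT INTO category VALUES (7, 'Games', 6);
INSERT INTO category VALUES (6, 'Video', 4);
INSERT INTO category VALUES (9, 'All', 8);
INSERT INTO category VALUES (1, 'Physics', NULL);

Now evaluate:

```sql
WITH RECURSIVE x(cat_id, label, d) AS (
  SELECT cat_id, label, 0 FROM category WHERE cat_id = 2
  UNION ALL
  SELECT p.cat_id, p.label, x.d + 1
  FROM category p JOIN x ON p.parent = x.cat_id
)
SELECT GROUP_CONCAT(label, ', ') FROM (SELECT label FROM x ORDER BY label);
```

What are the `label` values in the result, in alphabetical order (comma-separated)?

Classical, Fantasy, Games, Video

Base: cat_id=2 (Classical) at d 0.
Iteration 1: rows with parent in {2} -> Fantasy (id 4, d 1).
Iteration 2: rows with parent in {4} -> Video (id 6, d 2).
Iteration 3: rows with parent in {6} -> Games (id 7, d 3).
Iteration 4: no rows with parent in {7}; recursion stops.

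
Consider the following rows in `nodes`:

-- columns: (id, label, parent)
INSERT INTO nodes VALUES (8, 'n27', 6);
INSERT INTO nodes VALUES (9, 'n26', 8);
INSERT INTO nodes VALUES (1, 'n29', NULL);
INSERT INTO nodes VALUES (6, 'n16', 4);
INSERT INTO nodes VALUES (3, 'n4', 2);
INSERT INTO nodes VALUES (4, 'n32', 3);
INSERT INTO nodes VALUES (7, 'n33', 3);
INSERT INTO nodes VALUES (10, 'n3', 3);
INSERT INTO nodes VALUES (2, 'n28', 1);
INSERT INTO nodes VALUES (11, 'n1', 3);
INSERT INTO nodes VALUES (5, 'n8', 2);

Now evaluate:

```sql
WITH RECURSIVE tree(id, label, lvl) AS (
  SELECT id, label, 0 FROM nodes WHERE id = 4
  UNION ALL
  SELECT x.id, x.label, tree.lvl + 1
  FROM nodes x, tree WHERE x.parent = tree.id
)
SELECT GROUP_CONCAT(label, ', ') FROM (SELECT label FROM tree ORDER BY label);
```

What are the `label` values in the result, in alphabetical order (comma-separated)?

Base: id=4 (n32) at lvl 0.
Iteration 1: rows with parent in {4} -> n16 (id 6, lvl 1).
Iteration 2: rows with parent in {6} -> n27 (id 8, lvl 2).
Iteration 3: rows with parent in {8} -> n26 (id 9, lvl 3).
Iteration 4: no rows with parent in {9}; recursion stops.

n16, n26, n27, n32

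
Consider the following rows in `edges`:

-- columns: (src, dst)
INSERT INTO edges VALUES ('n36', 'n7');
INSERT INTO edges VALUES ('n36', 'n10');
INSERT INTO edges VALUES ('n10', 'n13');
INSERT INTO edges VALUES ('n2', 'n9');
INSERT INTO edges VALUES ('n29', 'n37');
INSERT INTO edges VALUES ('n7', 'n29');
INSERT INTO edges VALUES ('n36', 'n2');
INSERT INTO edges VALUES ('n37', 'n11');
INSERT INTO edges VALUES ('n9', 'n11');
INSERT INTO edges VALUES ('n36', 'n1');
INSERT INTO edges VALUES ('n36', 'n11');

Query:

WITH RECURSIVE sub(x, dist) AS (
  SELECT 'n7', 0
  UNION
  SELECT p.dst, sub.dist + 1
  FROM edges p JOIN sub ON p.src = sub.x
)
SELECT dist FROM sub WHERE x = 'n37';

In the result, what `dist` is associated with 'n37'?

Base: (n7, dist=0).
Iteration 1: edges from {n7} -> (n29, dist=1).
Iteration 2: edges from {n29} -> (n37, dist=2).
Iteration 3: edges from {n37} -> (n11, dist=3).
Iteration 4: no outgoing edges from {n11}; recursion stops.

2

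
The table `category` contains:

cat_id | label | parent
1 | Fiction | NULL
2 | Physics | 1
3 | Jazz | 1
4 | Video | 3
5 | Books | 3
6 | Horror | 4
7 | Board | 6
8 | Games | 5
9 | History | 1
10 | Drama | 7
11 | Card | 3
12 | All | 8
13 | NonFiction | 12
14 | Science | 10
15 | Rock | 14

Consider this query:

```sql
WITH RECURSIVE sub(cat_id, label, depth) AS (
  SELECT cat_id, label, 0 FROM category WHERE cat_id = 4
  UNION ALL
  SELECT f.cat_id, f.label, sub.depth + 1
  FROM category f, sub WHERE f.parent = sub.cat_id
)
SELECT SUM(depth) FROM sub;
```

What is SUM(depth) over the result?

Base: cat_id=4 (Video) at depth 0.
Iteration 1: rows with parent in {4} -> Horror (id 6, depth 1).
Iteration 2: rows with parent in {6} -> Board (id 7, depth 2).
Iteration 3: rows with parent in {7} -> Drama (id 10, depth 3).
Iteration 4: rows with parent in {10} -> Science (id 14, depth 4).
Iteration 5: rows with parent in {14} -> Rock (id 15, depth 5).
Iteration 6: no rows with parent in {15}; recursion stops.
SUM(depth) = 0 + 1 + 2 + 3 + 4 + 5 = 15.

15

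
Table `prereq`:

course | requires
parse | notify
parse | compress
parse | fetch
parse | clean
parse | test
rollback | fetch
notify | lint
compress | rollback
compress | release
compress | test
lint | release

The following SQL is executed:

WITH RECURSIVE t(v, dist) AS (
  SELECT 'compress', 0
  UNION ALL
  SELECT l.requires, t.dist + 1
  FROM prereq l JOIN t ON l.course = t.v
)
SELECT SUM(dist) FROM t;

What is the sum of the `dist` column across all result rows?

5

Base: (compress, dist=0).
Iteration 1: edges from {compress} -> (release, dist=1), (rollback, dist=1), (test, dist=1).
Iteration 2: edges from {release,rollback,test} -> (fetch, dist=2).
Iteration 3: no outgoing edges from {fetch}; recursion stops.
SUM(dist) = 0 + 1 + 1 + 1 + 2 = 5.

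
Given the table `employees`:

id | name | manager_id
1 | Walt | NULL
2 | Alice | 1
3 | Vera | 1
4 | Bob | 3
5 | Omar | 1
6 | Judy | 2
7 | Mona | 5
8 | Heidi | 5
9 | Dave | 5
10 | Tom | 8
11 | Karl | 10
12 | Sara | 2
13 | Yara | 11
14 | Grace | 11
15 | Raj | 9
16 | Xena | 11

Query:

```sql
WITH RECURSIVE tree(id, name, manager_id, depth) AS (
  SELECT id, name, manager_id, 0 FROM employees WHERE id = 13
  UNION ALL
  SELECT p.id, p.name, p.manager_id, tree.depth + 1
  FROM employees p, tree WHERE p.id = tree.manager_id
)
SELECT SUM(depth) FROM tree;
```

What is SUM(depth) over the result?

15

Base: id=13 (Yara), manager_id=11, depth 0.
Iteration 1: join on id=11 -> Karl (id 11, manager_id=10, depth 1).
Iteration 2: join on id=10 -> Tom (id 10, manager_id=8, depth 2).
Iteration 3: join on id=8 -> Heidi (id 8, manager_id=5, depth 3).
Iteration 4: join on id=5 -> Omar (id 5, manager_id=1, depth 4).
Iteration 5: join on id=1 -> Walt (id 1, manager_id=NULL, depth 5).
Iteration 6: manager_id is NULL; no match; recursion stops.
SUM(depth) = 0 + 1 + 2 + 3 + 4 + 5 = 15.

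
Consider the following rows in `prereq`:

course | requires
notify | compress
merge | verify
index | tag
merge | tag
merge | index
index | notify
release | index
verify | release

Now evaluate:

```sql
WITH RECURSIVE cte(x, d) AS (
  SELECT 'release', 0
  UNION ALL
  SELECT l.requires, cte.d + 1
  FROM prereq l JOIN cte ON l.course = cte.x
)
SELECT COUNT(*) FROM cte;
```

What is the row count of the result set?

5

Base: (release, d=0).
Iteration 1: edges from {release} -> (index, d=1).
Iteration 2: edges from {index} -> (notify, d=2), (tag, d=2).
Iteration 3: edges from {notify,tag} -> (compress, d=3).
Iteration 4: no outgoing edges from {compress}; recursion stops.
Total rows emitted: 5.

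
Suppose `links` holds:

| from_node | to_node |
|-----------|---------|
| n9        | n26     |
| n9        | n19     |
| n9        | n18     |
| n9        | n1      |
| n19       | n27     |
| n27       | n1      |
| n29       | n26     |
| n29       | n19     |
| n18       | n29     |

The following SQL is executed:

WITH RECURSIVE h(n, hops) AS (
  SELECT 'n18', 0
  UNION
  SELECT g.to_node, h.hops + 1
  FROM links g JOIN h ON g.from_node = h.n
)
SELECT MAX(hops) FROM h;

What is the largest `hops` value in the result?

4

Base: (n18, hops=0).
Iteration 1: edges from {n18} -> (n29, hops=1).
Iteration 2: edges from {n29} -> (n19, hops=2), (n26, hops=2).
Iteration 3: edges from {n19,n26} -> (n27, hops=3).
Iteration 4: edges from {n27} -> (n1, hops=4).
Iteration 5: no outgoing edges from {n1}; recursion stops.
hops values: 0, 1, 2, 2, 3, 4; the maximum is 4.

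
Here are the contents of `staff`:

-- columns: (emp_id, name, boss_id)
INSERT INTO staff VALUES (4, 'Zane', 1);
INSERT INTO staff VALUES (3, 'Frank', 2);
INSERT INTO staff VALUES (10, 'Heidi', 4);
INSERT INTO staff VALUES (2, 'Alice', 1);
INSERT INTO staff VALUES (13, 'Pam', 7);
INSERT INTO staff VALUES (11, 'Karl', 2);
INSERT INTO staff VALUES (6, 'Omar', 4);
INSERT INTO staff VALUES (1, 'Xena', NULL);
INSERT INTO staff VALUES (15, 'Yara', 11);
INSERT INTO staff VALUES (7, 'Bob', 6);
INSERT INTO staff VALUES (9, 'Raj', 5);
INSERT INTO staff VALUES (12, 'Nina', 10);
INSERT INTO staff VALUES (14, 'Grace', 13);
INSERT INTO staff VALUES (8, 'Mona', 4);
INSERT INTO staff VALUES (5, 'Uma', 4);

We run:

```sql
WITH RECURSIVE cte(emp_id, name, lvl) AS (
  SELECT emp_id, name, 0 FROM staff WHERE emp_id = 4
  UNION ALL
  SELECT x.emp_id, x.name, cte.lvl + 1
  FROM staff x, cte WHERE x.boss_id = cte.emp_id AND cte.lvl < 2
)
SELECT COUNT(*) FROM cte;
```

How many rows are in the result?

8

Base: emp_id=4 (Zane) at lvl 0.
Iteration 1: rows with boss_id in {4} -> Uma (id 5, lvl 1), Omar (id 6, lvl 1), Mona (id 8, lvl 1), Heidi (id 10, lvl 1).
Iteration 2: rows with boss_id in {5,6,8,10} -> Bob (id 7, lvl 2), Raj (id 9, lvl 2), Nina (id 12, lvl 2).
Iteration 3: lvl < 2 fails for all current rows; recursion stops.
Total rows emitted: 8.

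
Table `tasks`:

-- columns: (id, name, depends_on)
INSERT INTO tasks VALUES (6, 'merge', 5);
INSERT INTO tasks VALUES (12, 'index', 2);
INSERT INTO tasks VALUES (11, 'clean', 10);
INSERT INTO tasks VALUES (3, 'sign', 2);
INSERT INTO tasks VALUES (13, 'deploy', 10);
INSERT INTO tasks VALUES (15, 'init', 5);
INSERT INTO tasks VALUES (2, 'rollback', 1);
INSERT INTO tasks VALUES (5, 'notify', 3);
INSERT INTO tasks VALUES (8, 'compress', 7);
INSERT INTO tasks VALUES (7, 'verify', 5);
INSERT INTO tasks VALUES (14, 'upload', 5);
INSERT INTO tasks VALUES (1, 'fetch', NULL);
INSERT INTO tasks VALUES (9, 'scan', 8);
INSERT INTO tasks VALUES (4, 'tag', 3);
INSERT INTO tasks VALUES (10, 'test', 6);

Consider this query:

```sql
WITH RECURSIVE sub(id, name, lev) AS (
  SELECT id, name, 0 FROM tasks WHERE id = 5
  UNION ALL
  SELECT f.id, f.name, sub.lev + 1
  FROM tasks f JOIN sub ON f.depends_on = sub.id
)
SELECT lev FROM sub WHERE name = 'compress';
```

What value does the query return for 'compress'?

2

Base: id=5 (notify) at lev 0.
Iteration 1: rows with depends_on in {5} -> merge (id 6, lev 1), verify (id 7, lev 1), upload (id 14, lev 1), init (id 15, lev 1).
Iteration 2: rows with depends_on in {6,7,14,15} -> compress (id 8, lev 2), test (id 10, lev 2).
Iteration 3: rows with depends_on in {8,10} -> scan (id 9, lev 3), clean (id 11, lev 3), deploy (id 13, lev 3).
Iteration 4: no rows with depends_on in {9,11,13}; recursion stops.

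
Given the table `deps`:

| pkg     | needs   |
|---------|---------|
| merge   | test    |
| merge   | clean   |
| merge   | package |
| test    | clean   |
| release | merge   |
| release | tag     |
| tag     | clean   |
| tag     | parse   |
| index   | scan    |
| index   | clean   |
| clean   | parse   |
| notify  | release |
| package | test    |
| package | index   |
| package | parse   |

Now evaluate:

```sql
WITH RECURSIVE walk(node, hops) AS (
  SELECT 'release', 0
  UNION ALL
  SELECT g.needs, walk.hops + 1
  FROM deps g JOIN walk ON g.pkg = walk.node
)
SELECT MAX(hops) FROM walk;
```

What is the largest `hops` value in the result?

Base: (release, hops=0).
Iteration 1: edges from {release} -> (merge, hops=1), (tag, hops=1).
Iteration 2: edges from {merge,tag} -> (clean, hops=2) x2, (package, hops=2), (parse, hops=2), (test, hops=2). [UNION ALL keeps all 5 new rows, including repeats]
Iteration 3: edges from {clean,package,parse,test} -> (clean, hops=3), (index, hops=3), (parse, hops=3) x3, (test, hops=3). [UNION ALL keeps all 6 new rows, including repeats]
Iteration 4: edges from {clean,index,parse,test} -> (clean, hops=4) x2, (parse, hops=4), (scan, hops=4). [UNION ALL keeps all 4 new rows, including repeats]
Iteration 5: edges from {clean,parse,scan} -> (parse, hops=5) x2. [UNION ALL keeps all 2 new rows, including repeats]
Iteration 6: no outgoing edges from {parse}; recursion stops.
hops values: 0, 1, 1, 2, 2, 2, 2, 2, 3, 3, 3, 3, 3, 3, 4, 4, ...; the maximum is 5.

5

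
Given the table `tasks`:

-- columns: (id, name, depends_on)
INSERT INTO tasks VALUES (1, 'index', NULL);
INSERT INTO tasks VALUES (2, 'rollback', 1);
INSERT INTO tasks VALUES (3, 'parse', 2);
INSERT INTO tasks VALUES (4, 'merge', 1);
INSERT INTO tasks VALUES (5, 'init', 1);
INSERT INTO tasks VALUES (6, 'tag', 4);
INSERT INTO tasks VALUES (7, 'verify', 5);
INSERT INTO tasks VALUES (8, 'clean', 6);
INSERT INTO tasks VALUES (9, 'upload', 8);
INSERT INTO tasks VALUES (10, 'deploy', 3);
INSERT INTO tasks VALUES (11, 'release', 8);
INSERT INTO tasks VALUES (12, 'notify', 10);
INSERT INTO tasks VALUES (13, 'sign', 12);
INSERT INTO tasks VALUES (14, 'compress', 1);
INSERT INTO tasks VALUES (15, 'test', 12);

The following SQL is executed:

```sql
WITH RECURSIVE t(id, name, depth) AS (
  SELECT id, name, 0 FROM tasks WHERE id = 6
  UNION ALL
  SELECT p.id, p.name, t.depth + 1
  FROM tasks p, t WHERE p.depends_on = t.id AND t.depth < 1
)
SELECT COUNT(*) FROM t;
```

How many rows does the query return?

2

Base: id=6 (tag) at depth 0.
Iteration 1: rows with depends_on in {6} -> clean (id 8, depth 1).
Iteration 2: depth < 1 fails for all current rows; recursion stops.
Total rows emitted: 2.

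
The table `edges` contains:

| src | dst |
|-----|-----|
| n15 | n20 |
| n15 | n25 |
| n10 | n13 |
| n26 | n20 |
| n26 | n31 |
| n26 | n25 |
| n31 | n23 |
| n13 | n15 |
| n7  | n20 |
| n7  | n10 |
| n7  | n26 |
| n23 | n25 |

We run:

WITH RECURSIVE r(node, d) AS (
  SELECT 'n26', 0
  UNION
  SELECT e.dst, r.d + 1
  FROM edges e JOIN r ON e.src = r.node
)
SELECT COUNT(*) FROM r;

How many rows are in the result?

Base: (n26, d=0).
Iteration 1: edges from {n26} -> (n20, d=1), (n25, d=1), (n31, d=1).
Iteration 2: edges from {n20,n25,n31} -> (n23, d=2).
Iteration 3: edges from {n23} -> (n25, d=3).
Iteration 4: no outgoing edges from {n25}; recursion stops.
Total rows emitted: 6.

6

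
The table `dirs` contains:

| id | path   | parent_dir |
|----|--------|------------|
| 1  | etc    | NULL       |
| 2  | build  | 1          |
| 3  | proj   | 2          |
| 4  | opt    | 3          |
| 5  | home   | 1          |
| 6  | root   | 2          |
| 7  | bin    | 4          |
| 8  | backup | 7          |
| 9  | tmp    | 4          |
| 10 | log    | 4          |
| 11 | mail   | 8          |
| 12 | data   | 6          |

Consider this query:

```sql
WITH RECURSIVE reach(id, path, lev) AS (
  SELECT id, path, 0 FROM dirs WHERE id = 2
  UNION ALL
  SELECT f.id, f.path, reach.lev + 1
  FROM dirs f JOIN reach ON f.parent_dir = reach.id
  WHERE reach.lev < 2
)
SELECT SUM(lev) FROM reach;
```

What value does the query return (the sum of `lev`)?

6

Base: id=2 (build) at lev 0.
Iteration 1: rows with parent_dir in {2} -> proj (id 3, lev 1), root (id 6, lev 1).
Iteration 2: rows with parent_dir in {3,6} -> opt (id 4, lev 2), data (id 12, lev 2).
Iteration 3: lev < 2 fails for all current rows; recursion stops.
SUM(lev) = 0 + 1 + 1 + 2 + 2 = 6.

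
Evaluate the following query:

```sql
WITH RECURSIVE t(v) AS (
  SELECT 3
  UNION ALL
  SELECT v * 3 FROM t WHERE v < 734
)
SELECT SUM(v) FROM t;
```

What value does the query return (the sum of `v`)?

Base: v=3.
Iteration 1: 3 < 734 holds -> v = 3 * 3 = 9.
Iteration 2: 9 < 734 holds -> v = 9 * 3 = 27.
Iteration 3: 27 < 734 holds -> v = 27 * 3 = 81.
Iteration 4: 81 < 734 holds -> v = 81 * 3 = 243.
Iteration 5: 243 < 734 holds -> v = 243 * 3 = 729.
Iteration 6: 729 < 734 holds -> v = 729 * 3 = 2187.
Iteration 7: 2187 < 734 fails; recursion stops.
SUM(v) = 3 + 9 + 27 + 81 + 243 + 729 + 2187 = 3279.

3279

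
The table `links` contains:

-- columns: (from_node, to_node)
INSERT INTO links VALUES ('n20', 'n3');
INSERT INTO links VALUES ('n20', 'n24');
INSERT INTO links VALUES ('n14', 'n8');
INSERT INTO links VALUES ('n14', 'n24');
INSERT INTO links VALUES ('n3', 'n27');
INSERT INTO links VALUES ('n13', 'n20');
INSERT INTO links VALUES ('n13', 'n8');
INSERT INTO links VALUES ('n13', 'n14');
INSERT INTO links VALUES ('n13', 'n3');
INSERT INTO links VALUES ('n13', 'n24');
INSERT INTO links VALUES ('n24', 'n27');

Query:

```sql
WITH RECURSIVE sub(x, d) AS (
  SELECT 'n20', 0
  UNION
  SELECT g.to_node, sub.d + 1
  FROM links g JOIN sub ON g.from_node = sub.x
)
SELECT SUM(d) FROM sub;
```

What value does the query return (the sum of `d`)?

4

Base: (n20, d=0).
Iteration 1: edges from {n20} -> (n24, d=1), (n3, d=1).
Iteration 2: edges from {n24,n3} -> (n27, d=2). [UNION drops 1 duplicate row(s)]
Iteration 3: no outgoing edges from {n27}; recursion stops.
SUM(d) = 0 + 1 + 1 + 2 = 4.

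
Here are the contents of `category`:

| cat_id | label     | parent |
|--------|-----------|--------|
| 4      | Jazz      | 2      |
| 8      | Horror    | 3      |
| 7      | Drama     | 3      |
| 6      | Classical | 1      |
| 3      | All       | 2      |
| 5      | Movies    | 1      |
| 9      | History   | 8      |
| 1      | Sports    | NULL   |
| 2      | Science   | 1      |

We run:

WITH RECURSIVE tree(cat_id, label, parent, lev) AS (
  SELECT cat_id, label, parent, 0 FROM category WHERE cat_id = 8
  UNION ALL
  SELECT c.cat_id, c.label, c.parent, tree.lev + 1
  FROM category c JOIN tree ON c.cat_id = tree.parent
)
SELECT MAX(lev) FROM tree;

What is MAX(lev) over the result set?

Base: cat_id=8 (Horror), parent=3, lev 0.
Iteration 1: join on cat_id=3 -> All (id 3, parent=2, lev 1).
Iteration 2: join on cat_id=2 -> Science (id 2, parent=1, lev 2).
Iteration 3: join on cat_id=1 -> Sports (id 1, parent=NULL, lev 3).
Iteration 4: parent is NULL; no match; recursion stops.
lev values: 0, 1, 2, 3; the maximum is 3.

3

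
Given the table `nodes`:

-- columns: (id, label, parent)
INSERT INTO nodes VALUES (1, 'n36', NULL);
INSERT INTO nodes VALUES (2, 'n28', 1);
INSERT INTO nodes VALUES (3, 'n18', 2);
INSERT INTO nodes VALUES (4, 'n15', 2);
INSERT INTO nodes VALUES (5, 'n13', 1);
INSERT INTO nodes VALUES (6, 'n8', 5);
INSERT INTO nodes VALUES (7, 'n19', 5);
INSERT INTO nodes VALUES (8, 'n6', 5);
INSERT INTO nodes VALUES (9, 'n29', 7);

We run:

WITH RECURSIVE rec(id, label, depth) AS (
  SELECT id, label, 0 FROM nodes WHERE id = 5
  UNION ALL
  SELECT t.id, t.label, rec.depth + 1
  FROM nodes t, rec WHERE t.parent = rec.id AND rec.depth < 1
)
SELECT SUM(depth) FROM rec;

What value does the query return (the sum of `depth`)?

3

Base: id=5 (n13) at depth 0.
Iteration 1: rows with parent in {5} -> n8 (id 6, depth 1), n19 (id 7, depth 1), n6 (id 8, depth 1).
Iteration 2: depth < 1 fails for all current rows; recursion stops.
SUM(depth) = 0 + 1 + 1 + 1 = 3.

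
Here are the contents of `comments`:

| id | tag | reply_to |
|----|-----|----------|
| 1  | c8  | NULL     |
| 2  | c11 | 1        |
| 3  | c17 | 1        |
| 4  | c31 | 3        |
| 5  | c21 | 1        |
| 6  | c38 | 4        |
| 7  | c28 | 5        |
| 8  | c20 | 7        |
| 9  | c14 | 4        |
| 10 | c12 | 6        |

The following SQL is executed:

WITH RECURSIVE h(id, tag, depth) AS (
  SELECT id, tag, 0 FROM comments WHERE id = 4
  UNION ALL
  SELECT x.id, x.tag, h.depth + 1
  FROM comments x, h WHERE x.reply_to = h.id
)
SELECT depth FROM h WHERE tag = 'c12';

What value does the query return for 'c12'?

2

Base: id=4 (c31) at depth 0.
Iteration 1: rows with reply_to in {4} -> c38 (id 6, depth 1), c14 (id 9, depth 1).
Iteration 2: rows with reply_to in {6,9} -> c12 (id 10, depth 2).
Iteration 3: no rows with reply_to in {10}; recursion stops.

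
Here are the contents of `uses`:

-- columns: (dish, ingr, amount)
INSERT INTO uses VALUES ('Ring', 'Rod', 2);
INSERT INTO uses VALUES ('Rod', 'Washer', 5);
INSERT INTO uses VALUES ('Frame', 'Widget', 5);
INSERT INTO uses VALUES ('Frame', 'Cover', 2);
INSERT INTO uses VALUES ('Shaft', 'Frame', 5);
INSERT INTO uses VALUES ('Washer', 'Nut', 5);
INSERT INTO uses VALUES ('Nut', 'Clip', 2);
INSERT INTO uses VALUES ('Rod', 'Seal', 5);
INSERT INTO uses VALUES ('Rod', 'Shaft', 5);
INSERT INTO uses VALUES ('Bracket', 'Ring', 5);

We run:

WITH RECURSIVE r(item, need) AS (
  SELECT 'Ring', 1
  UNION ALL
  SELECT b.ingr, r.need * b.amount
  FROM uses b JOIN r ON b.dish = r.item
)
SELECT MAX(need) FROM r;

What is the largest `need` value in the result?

Base: (Ring, need=1).
Iteration 1: components of {Ring} -> Rod = 1*2 = 2.
Iteration 2: components of {Rod} -> Seal = 2*5 = 10, Shaft = 2*5 = 10, Washer = 2*5 = 10.
Iteration 3: components of {Seal,Shaft,Washer} -> Frame = 10*5 = 50, Nut = 10*5 = 50.
Iteration 4: components of {Frame,Nut} -> Clip = 50*2 = 100, Cover = 50*2 = 100, Widget = 50*5 = 250.
Iteration 5: no further components; recursion stops.
need values: 1, 2, 10, 10, 10, 50, 50, 100, 250, 100; the maximum is 250.

250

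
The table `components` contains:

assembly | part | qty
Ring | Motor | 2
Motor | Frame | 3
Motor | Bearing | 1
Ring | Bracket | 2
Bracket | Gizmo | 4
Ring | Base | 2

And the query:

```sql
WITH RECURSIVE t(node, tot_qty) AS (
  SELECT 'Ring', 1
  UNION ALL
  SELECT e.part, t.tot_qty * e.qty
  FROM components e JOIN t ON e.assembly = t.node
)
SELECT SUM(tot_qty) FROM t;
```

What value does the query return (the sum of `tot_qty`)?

23

Base: (Ring, tot_qty=1).
Iteration 1: components of {Ring} -> Base = 1*2 = 2, Bracket = 1*2 = 2, Motor = 1*2 = 2.
Iteration 2: components of {Base,Bracket,Motor} -> Bearing = 2*1 = 2, Frame = 2*3 = 6, Gizmo = 2*4 = 8.
Iteration 3: no further components; recursion stops.
SUM(tot_qty) = 1 + 2 + 2 + 2 + 6 + 2 + 8 = 23.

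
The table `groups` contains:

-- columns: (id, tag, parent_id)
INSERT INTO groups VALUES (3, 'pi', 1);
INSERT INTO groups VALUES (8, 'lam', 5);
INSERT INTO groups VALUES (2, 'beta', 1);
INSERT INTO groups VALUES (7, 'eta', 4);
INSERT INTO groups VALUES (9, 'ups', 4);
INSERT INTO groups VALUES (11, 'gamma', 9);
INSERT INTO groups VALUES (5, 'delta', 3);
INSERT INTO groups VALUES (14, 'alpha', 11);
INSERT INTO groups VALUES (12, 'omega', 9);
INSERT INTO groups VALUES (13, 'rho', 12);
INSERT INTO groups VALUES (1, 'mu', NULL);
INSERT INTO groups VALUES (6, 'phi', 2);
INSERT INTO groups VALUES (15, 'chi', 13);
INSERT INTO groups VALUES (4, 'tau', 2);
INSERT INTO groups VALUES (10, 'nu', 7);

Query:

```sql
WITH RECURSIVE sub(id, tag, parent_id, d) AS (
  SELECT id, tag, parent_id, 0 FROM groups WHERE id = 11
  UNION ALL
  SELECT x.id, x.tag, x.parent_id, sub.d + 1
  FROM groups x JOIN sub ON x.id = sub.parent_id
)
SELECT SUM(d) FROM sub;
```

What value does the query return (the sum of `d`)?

10

Base: id=11 (gamma), parent_id=9, d 0.
Iteration 1: join on id=9 -> ups (id 9, parent_id=4, d 1).
Iteration 2: join on id=4 -> tau (id 4, parent_id=2, d 2).
Iteration 3: join on id=2 -> beta (id 2, parent_id=1, d 3).
Iteration 4: join on id=1 -> mu (id 1, parent_id=NULL, d 4).
Iteration 5: parent_id is NULL; no match; recursion stops.
SUM(d) = 0 + 1 + 2 + 3 + 4 = 10.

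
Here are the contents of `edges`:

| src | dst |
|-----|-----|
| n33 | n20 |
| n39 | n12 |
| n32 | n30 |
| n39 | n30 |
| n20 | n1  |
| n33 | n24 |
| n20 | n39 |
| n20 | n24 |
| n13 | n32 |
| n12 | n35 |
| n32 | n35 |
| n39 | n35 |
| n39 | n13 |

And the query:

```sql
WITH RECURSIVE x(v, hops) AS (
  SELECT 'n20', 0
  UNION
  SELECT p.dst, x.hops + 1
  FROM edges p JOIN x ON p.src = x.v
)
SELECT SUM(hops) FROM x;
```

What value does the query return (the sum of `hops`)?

25

Base: (n20, hops=0).
Iteration 1: edges from {n20} -> (n1, hops=1), (n24, hops=1), (n39, hops=1).
Iteration 2: edges from {n1,n24,n39} -> (n12, hops=2), (n13, hops=2), (n30, hops=2), (n35, hops=2).
Iteration 3: edges from {n12,n13,n30,n35} -> (n32, hops=3), (n35, hops=3).
Iteration 4: edges from {n32,n35} -> (n30, hops=4), (n35, hops=4).
Iteration 5: no outgoing edges from {n30,n35}; recursion stops.
SUM(hops) = 0 + 1 + 1 + 1 + 2 + 2 + 2 + 2 + 3 + 3 + 4 + 4 = 25.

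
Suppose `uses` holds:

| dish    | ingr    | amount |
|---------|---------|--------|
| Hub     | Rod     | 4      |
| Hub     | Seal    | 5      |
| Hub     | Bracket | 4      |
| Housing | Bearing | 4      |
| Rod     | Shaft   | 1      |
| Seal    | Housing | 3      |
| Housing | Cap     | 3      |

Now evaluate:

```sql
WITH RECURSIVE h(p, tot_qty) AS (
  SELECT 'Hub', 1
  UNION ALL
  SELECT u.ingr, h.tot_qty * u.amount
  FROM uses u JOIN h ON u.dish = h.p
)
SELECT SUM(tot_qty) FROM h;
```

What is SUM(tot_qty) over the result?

138

Base: (Hub, tot_qty=1).
Iteration 1: components of {Hub} -> Bracket = 1*4 = 4, Rod = 1*4 = 4, Seal = 1*5 = 5.
Iteration 2: components of {Bracket,Rod,Seal} -> Housing = 5*3 = 15, Shaft = 4*1 = 4.
Iteration 3: components of {Housing,Shaft} -> Bearing = 15*4 = 60, Cap = 15*3 = 45.
Iteration 4: no further components; recursion stops.
SUM(tot_qty) = 1 + 5 + 4 + 4 + 15 + 4 + 45 + 60 = 138.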